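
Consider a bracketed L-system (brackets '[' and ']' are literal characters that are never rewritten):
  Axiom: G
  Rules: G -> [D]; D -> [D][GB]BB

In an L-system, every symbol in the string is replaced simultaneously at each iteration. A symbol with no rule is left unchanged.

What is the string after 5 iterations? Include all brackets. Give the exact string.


Answer: [[[[[D][GB]BB][[D]B]BB][[[D][GB]BB]B]BB][[[[D][GB]BB][[D]B]BB]B]BB]

Derivation:
Step 0: G
Step 1: [D]
Step 2: [[D][GB]BB]
Step 3: [[[D][GB]BB][[D]B]BB]
Step 4: [[[[D][GB]BB][[D]B]BB][[[D][GB]BB]B]BB]
Step 5: [[[[[D][GB]BB][[D]B]BB][[[D][GB]BB]B]BB][[[[D][GB]BB][[D]B]BB]B]BB]


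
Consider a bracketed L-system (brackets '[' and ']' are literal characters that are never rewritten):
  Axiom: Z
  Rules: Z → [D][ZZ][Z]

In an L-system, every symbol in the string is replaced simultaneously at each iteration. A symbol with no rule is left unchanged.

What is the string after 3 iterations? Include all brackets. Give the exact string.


Answer: [D][[D][[D][ZZ][Z][D][ZZ][Z]][[D][ZZ][Z]][D][[D][ZZ][Z][D][ZZ][Z]][[D][ZZ][Z]]][[D][[D][ZZ][Z][D][ZZ][Z]][[D][ZZ][Z]]]

Derivation:
Step 0: Z
Step 1: [D][ZZ][Z]
Step 2: [D][[D][ZZ][Z][D][ZZ][Z]][[D][ZZ][Z]]
Step 3: [D][[D][[D][ZZ][Z][D][ZZ][Z]][[D][ZZ][Z]][D][[D][ZZ][Z][D][ZZ][Z]][[D][ZZ][Z]]][[D][[D][ZZ][Z][D][ZZ][Z]][[D][ZZ][Z]]]


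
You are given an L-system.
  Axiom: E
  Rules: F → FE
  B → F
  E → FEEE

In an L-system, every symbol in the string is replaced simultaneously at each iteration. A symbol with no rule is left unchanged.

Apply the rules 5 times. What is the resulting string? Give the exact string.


Answer: FEFEEEFEFEEEFEEEFEEEFEFEEEFEFEEEFEEEFEEEFEFEEEFEEEFEEEFEFEEEFEEEFEEEFEFEEEFEFEEEFEEEFEEEFEFEEEFEFEEEFEEEFEEEFEFEEEFEEEFEEEFEFEEEFEEEFEEEFEFEEEFEFEEEFEEEFEEEFEFEEEFEEEFEEEFEFEEEFEEEFEEEFEFEEEFEFEEEFEEEFEEEFEFEEEFEEEFEEEFEFEEEFEEEFEEEFEFEEEFEFEEEFEEEFEEEFEFEEEFEFEEEFEEEFEEEFEFEEEFEEEFEEEFEFEEEFEEEFEEEFEFEEEFEFEEEFEEEFEEEFEFEEEFEEEFEEEFEFEEEFEEEFEEEFEFEEEFEFEEEFEEEFEEEFEFEEEFEEEFEEEFEFEEEFEEEFEEEFEFEEEFEFEEEFEEEFEEEFEFEEEFEFEEEFEEEFEEEFEFEEEFEEEFEEEFEFEEEFEEEFEEEFEFEEEFEFEEEFEEEFEEEFEFEEEFEEEFEEEFEFEEEFEEEFEEEFEFEEEFEFEEEFEEEFEEEFEFEEEFEEEFEEEFEFEEEFEEEFEEE

Derivation:
Step 0: E
Step 1: FEEE
Step 2: FEFEEEFEEEFEEE
Step 3: FEFEEEFEFEEEFEEEFEEEFEFEEEFEEEFEEEFEFEEEFEEEFEEE
Step 4: FEFEEEFEFEEEFEEEFEEEFEFEEEFEFEEEFEEEFEEEFEFEEEFEEEFEEEFEFEEEFEEEFEEEFEFEEEFEFEEEFEEEFEEEFEFEEEFEEEFEEEFEFEEEFEEEFEEEFEFEEEFEFEEEFEEEFEEEFEFEEEFEEEFEEEFEFEEEFEEEFEEE
Step 5: FEFEEEFEFEEEFEEEFEEEFEFEEEFEFEEEFEEEFEEEFEFEEEFEEEFEEEFEFEEEFEEEFEEEFEFEEEFEFEEEFEEEFEEEFEFEEEFEFEEEFEEEFEEEFEFEEEFEEEFEEEFEFEEEFEEEFEEEFEFEEEFEFEEEFEEEFEEEFEFEEEFEEEFEEEFEFEEEFEEEFEEEFEFEEEFEFEEEFEEEFEEEFEFEEEFEEEFEEEFEFEEEFEEEFEEEFEFEEEFEFEEEFEEEFEEEFEFEEEFEFEEEFEEEFEEEFEFEEEFEEEFEEEFEFEEEFEEEFEEEFEFEEEFEFEEEFEEEFEEEFEFEEEFEEEFEEEFEFEEEFEEEFEEEFEFEEEFEFEEEFEEEFEEEFEFEEEFEEEFEEEFEFEEEFEEEFEEEFEFEEEFEFEEEFEEEFEEEFEFEEEFEFEEEFEEEFEEEFEFEEEFEEEFEEEFEFEEEFEEEFEEEFEFEEEFEFEEEFEEEFEEEFEFEEEFEEEFEEEFEFEEEFEEEFEEEFEFEEEFEFEEEFEEEFEEEFEFEEEFEEEFEEEFEFEEEFEEEFEEE


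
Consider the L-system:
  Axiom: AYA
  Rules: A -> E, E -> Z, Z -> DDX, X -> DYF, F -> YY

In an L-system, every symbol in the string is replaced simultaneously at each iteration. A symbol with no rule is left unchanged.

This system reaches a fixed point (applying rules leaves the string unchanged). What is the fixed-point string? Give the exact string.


Step 0: AYA
Step 1: EYE
Step 2: ZYZ
Step 3: DDXYDDX
Step 4: DDDYFYDDDYF
Step 5: DDDYYYYDDDYYY
Step 6: DDDYYYYDDDYYY  (unchanged — fixed point at step 5)

Answer: DDDYYYYDDDYYY


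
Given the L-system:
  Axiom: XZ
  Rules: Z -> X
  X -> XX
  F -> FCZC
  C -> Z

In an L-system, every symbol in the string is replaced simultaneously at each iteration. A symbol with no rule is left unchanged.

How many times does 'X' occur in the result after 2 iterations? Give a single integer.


Answer: 6

Derivation:
Step 0: XZ  (1 'X')
Step 1: XXX  (3 'X')
Step 2: XXXXXX  (6 'X')


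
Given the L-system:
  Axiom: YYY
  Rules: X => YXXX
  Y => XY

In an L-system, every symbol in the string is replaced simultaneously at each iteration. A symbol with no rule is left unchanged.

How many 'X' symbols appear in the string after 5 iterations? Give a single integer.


Step 0: YYY  (0 'X')
Step 1: XYXYXY  (3 'X')
Step 2: YXXXXYYXXXXYYXXXXY  (12 'X')
Step 3: XYYXXXYXXXYXXXYXXXXYXYYXXXYXXXYXXXYXXXXYXYYXXXYXXXYXXXYXXXXY  (42 'X')
Step 4: YXXXXYXYYXXXYXXXYXXXXYYXXXYXXXYXXXXYYXXXYXXXYXXXXYYXXXYXXXYXXXYXXXXYYXXXXYXYYXXXYXXXYXXXXYYXXXYXXXYXXXXYYXXXYXXXYXXXXYYXXXYXXXYXXXYXXXXYYXXXXYXYYXXXYXXXYXXXXYYXXXYXXXYXXXXYYXXXYXXXYXXXXYYXXXYXXXYXXXYXXXXY  (144 'X')
Step 5: XYYXXXYXXXYXXXYXXXXYYXXXXYXYYXXXYXXXYXXXXYYXXXYXXXYXXXXYYXXXYXXXYXXXYXXXXYXYYXXXYXXXYXXXXYYXXXYXXXYXXXXYYXXXYXXXYXXXYXXXXYXYYXXXYXXXYXXXXYYXXXYXXXYXXXXYYXXXYXXXYXXXYXXXXYXYYXXXYXXXYXXXXYYXXXYXXXYXXXXYYXXXYXXXYXXXXYYXXXYXXXYXXXYXXXXYXYYXXXYXXXYXXXYXXXXYYXXXXYXYYXXXYXXXYXXXXYYXXXYXXXYXXXXYYXXXYXXXYXXXYXXXXYXYYXXXYXXXYXXXXYYXXXYXXXYXXXXYYXXXYXXXYXXXYXXXXYXYYXXXYXXXYXXXXYYXXXYXXXYXXXXYYXXXYXXXYXXXYXXXXYXYYXXXYXXXYXXXXYYXXXYXXXYXXXXYYXXXYXXXYXXXXYYXXXYXXXYXXXYXXXXYXYYXXXYXXXYXXXYXXXXYYXXXXYXYYXXXYXXXYXXXXYYXXXYXXXYXXXXYYXXXYXXXYXXXYXXXXYXYYXXXYXXXYXXXXYYXXXYXXXYXXXXYYXXXYXXXYXXXYXXXXYXYYXXXYXXXYXXXXYYXXXYXXXYXXXXYYXXXYXXXYXXXYXXXXYXYYXXXYXXXYXXXXYYXXXYXXXYXXXXYYXXXYXXXYXXXXYYXXXYXXXYXXXYXXXXY  (492 'X')

Answer: 492


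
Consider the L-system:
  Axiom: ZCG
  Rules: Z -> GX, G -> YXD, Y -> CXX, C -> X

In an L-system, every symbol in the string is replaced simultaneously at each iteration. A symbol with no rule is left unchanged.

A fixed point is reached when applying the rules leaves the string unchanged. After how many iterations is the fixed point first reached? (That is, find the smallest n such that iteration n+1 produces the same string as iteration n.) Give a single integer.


Step 0: ZCG
Step 1: GXXYXD
Step 2: YXDXXCXXXD
Step 3: CXXXDXXXXXXD
Step 4: XXXXDXXXXXXD
Step 5: XXXXDXXXXXXD  (unchanged — fixed point at step 4)

Answer: 4


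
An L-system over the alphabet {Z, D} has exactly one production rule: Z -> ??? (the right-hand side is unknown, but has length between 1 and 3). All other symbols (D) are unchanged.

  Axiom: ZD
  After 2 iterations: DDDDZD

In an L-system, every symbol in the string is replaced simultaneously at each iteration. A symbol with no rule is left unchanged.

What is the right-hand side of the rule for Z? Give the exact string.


Trying Z -> DDZ:
  Step 0: ZD
  Step 1: DDZD
  Step 2: DDDDZD
Matches the given result.

Answer: DDZ


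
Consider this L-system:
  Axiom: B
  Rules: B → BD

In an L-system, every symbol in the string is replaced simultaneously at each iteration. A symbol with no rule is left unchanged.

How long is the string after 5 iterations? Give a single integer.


Answer: 6

Derivation:
Step 0: length = 1
Step 1: length = 2
Step 2: length = 3
Step 3: length = 4
Step 4: length = 5
Step 5: length = 6


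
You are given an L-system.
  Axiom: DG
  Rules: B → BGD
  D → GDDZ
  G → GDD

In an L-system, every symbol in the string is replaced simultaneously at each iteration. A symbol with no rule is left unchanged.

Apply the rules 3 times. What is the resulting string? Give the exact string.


Answer: GDDGDDZGDDZGDDGDDZGDDZZGDDGDDZGDDZZZGDDGDDZGDDZGDDGDDZGDDZZGDDGDDZGDDZZ

Derivation:
Step 0: DG
Step 1: GDDZGDD
Step 2: GDDGDDZGDDZZGDDGDDZGDDZ
Step 3: GDDGDDZGDDZGDDGDDZGDDZZGDDGDDZGDDZZZGDDGDDZGDDZGDDGDDZGDDZZGDDGDDZGDDZZ


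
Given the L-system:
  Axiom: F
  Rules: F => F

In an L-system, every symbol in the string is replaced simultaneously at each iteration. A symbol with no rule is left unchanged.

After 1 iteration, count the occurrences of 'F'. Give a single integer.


Step 0: F  (1 'F')
Step 1: F  (1 'F')

Answer: 1


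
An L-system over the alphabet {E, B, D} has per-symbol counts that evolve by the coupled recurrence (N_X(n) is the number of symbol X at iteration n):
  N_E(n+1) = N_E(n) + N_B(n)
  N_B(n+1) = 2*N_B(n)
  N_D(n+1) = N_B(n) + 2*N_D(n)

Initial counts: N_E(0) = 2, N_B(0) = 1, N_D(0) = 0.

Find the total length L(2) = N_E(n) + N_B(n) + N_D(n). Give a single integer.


Step 0: N_E=2, N_B=1, N_D=0, L=3
Step 1: N_E=3, N_B=2, N_D=1, L=6
Step 2: N_E=5, N_B=4, N_D=4, L=13

Answer: 13


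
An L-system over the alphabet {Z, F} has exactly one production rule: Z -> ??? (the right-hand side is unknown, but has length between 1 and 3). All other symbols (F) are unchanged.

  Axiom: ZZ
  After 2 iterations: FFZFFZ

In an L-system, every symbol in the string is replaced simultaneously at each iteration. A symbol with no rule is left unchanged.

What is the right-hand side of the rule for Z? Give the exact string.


Trying Z -> FZ:
  Step 0: ZZ
  Step 1: FZFZ
  Step 2: FFZFFZ
Matches the given result.

Answer: FZ


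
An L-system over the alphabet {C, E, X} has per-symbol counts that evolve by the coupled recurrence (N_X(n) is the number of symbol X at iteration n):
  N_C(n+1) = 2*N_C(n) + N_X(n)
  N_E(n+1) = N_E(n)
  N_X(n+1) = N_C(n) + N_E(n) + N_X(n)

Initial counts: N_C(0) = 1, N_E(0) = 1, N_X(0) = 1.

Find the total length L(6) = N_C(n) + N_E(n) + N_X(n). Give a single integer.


Answer: 755

Derivation:
Step 0: N_C=1, N_E=1, N_X=1, L=3
Step 1: N_C=3, N_E=1, N_X=3, L=7
Step 2: N_C=9, N_E=1, N_X=7, L=17
Step 3: N_C=25, N_E=1, N_X=17, L=43
Step 4: N_C=67, N_E=1, N_X=43, L=111
Step 5: N_C=177, N_E=1, N_X=111, L=289
Step 6: N_C=465, N_E=1, N_X=289, L=755


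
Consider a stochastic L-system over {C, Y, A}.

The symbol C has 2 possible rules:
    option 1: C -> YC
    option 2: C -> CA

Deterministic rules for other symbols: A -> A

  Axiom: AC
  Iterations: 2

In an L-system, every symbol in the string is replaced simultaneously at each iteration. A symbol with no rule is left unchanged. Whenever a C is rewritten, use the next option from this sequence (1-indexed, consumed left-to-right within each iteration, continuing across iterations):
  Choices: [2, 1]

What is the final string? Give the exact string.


Answer: AYCA

Derivation:
Step 0: AC
Step 1: ACA  (used choices [2])
Step 2: AYCA  (used choices [1])


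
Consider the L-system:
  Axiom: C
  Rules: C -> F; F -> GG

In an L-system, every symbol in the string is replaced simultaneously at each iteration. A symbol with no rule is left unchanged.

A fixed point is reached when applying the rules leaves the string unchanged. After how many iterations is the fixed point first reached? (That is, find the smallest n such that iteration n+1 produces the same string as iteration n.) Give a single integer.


Answer: 2

Derivation:
Step 0: C
Step 1: F
Step 2: GG
Step 3: GG  (unchanged — fixed point at step 2)


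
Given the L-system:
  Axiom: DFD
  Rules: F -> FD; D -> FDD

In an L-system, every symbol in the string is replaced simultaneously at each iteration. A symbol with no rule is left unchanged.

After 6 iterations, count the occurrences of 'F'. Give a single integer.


Answer: 377

Derivation:
Step 0: length=3, 'F' count=1
Step 1: length=8, 'F' count=3
Step 2: length=21, 'F' count=8
Step 3: length=55, 'F' count=21
Step 4: length=144, 'F' count=55
Step 5: length=377, 'F' count=144
Step 6: length=987, 'F' count=377
Final string: FDFDDFDFDDFDDFDFDDFDFDDFDDFDFDDFDDFDFDDFDFDDFDDFDFDDFDFDDFDDFDFDDFDDFDFDDFDFDDFDDFDFDDFDDFDFDDFDFDDFDDFDFDDFDFDDFDDFDFDDFDDFDFDDFDFDDFDDFDFDDFDFDDFDDFDFDDFDDFDFDDFDFDDFDDFDFDDFDDFDFDDFDFDDFDDFDFDDFDFDDFDDFDFDDFDDFDFDDFDFDDFDDFDFDDFDDFDFDDFDFDDFDDFDFDDFDFDDFDDFDFDDFDDFDFDDFDFDDFDDFDFDDFDFDDFDDFDFDDFDDFDFDDFDFDDFDDFDFDDFDDFDFDDFDFDDFDDFDFDDFDFDDFDDFDFDDFDDFDFDDFDFDDFDDFDFDDFDDFDFDDFDFDDFDDFDFDDFDFDDFDDFDFDDFDDFDFDDFDFDDFDDFDFDDFDFDDFDDFDFDDFDDFDFDDFDFDDFDDFDFDDFDDFDFDDFDFDDFDDFDFDDFDFDDFDDFDFDDFDDFDFDDFDFDDFDDFDFDDFDFDDFDDFDFDDFDDFDFDDFDFDDFDDFDFDDFDDFDFDDFDFDDFDDFDFDDFDFDDFDDFDFDDFDDFDFDDFDFDDFDDFDFDDFDDFDFDDFDFDDFDDFDFDDFDFDDFDDFDFDDFDDFDFDDFDFDDFDDFDFDDFDFDDFDDFDFDDFDDFDFDDFDFDDFDDFDFDDFDDFDFDDFDFDDFDDFDFDDFDFDDFDDFDFDDFDDFDFDDFDFDDFDDFDFDDFDFDDFDDFDFDDFDDFDFDDFDFDDFDDFDFDDFDDFDFDDFDFDDFDDFDFDDFDFDDFDDFDFDDFDDFDFDDFDFDDFDDFDFDDFDDFDFDDFDFDDFDDFDFDDFDFDDFDDFDFDDFDDFDFDDFDFDDFDDFDFDDFDFDDFDDFDFDDFDDFDFDDFDFDDFDDFDFDDFDDFDFDDFDFDDFDDFDFDDFDFDDFDDFDFDDFDDFDFDDFDFDDFDDFDFDDFDD


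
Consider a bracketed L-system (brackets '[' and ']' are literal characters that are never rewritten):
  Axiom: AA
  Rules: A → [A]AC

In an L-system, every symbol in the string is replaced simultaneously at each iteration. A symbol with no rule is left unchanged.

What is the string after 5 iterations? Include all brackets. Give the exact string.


Step 0: AA
Step 1: [A]AC[A]AC
Step 2: [[A]AC][A]ACC[[A]AC][A]ACC
Step 3: [[[A]AC][A]ACC][[A]AC][A]ACCC[[[A]AC][A]ACC][[A]AC][A]ACCC
Step 4: [[[[A]AC][A]ACC][[A]AC][A]ACCC][[[A]AC][A]ACC][[A]AC][A]ACCCC[[[[A]AC][A]ACC][[A]AC][A]ACCC][[[A]AC][A]ACC][[A]AC][A]ACCCC
Step 5: [[[[[A]AC][A]ACC][[A]AC][A]ACCC][[[A]AC][A]ACC][[A]AC][A]ACCCC][[[[A]AC][A]ACC][[A]AC][A]ACCC][[[A]AC][A]ACC][[A]AC][A]ACCCCC[[[[[A]AC][A]ACC][[A]AC][A]ACCC][[[A]AC][A]ACC][[A]AC][A]ACCCC][[[[A]AC][A]ACC][[A]AC][A]ACCC][[[A]AC][A]ACC][[A]AC][A]ACCCCC

Answer: [[[[[A]AC][A]ACC][[A]AC][A]ACCC][[[A]AC][A]ACC][[A]AC][A]ACCCC][[[[A]AC][A]ACC][[A]AC][A]ACCC][[[A]AC][A]ACC][[A]AC][A]ACCCCC[[[[[A]AC][A]ACC][[A]AC][A]ACCC][[[A]AC][A]ACC][[A]AC][A]ACCCC][[[[A]AC][A]ACC][[A]AC][A]ACCC][[[A]AC][A]ACC][[A]AC][A]ACCCCC


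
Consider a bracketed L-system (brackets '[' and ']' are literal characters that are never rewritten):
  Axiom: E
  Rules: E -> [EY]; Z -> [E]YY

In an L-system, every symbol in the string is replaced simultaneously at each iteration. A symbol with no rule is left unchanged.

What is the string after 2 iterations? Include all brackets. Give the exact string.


Answer: [[EY]Y]

Derivation:
Step 0: E
Step 1: [EY]
Step 2: [[EY]Y]


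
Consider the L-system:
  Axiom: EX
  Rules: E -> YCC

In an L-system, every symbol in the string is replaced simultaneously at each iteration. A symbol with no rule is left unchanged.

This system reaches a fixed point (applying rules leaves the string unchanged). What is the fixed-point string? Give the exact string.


Answer: YCCX

Derivation:
Step 0: EX
Step 1: YCCX
Step 2: YCCX  (unchanged — fixed point at step 1)


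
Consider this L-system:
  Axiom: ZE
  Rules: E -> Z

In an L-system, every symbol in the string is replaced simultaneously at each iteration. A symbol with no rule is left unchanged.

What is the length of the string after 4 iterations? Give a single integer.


Step 0: length = 2
Step 1: length = 2
Step 2: length = 2
Step 3: length = 2
Step 4: length = 2

Answer: 2


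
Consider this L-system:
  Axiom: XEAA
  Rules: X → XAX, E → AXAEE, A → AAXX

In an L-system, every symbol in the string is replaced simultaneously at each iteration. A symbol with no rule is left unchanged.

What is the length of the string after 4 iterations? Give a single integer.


Step 0: length = 4
Step 1: length = 16
Step 2: length = 59
Step 3: length = 210
Step 4: length = 734

Answer: 734


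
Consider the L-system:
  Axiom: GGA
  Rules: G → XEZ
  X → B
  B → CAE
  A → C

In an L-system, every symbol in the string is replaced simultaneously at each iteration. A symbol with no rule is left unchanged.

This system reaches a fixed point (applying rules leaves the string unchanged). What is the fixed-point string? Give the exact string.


Step 0: GGA
Step 1: XEZXEZC
Step 2: BEZBEZC
Step 3: CAEEZCAEEZC
Step 4: CCEEZCCEEZC
Step 5: CCEEZCCEEZC  (unchanged — fixed point at step 4)

Answer: CCEEZCCEEZC


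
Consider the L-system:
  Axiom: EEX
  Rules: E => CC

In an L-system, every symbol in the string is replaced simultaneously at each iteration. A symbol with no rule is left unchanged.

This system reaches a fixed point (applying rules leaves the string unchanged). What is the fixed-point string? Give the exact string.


Step 0: EEX
Step 1: CCCCX
Step 2: CCCCX  (unchanged — fixed point at step 1)

Answer: CCCCX


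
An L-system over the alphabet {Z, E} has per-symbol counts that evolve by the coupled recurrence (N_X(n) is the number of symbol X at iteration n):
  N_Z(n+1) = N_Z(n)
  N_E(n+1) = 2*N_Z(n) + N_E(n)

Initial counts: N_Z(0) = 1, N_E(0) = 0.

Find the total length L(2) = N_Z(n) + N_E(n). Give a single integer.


Step 0: N_Z=1, N_E=0, L=1
Step 1: N_Z=1, N_E=2, L=3
Step 2: N_Z=1, N_E=4, L=5

Answer: 5


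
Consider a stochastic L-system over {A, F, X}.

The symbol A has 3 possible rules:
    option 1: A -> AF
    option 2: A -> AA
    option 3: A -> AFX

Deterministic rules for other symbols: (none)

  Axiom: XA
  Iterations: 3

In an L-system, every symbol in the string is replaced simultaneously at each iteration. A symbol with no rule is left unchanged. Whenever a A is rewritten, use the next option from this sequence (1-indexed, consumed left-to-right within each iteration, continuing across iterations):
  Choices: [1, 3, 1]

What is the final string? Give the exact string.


Answer: XAFFXF

Derivation:
Step 0: XA
Step 1: XAF  (used choices [1])
Step 2: XAFXF  (used choices [3])
Step 3: XAFFXF  (used choices [1])


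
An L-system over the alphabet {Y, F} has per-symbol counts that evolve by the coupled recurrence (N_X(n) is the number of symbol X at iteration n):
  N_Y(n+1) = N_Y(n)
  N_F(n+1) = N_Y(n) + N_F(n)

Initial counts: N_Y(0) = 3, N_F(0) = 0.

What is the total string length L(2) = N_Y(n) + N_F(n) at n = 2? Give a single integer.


Answer: 9

Derivation:
Step 0: N_Y=3, N_F=0, L=3
Step 1: N_Y=3, N_F=3, L=6
Step 2: N_Y=3, N_F=6, L=9


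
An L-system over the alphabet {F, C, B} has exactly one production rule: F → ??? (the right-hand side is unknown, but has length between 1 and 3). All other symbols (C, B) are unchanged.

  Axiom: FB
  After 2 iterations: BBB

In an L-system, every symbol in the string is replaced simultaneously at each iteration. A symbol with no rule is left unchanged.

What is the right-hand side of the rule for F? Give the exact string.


Trying F → BB:
  Step 0: FB
  Step 1: BBB
  Step 2: BBB
Matches the given result.

Answer: BB


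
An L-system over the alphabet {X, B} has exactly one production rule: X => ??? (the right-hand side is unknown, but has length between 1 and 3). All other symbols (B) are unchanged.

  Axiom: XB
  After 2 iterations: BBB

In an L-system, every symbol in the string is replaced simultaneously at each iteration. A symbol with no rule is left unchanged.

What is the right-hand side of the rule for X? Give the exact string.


Answer: BB

Derivation:
Trying X => BB:
  Step 0: XB
  Step 1: BBB
  Step 2: BBB
Matches the given result.


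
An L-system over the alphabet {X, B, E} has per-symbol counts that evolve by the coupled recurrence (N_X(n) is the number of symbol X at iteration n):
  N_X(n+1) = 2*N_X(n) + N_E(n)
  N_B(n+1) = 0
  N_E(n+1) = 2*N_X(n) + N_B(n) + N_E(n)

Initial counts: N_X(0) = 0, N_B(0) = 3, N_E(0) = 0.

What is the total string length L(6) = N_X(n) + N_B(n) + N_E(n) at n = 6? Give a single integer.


Answer: 486

Derivation:
Step 0: N_X=0, N_B=3, N_E=0, L=3
Step 1: N_X=0, N_B=0, N_E=3, L=3
Step 2: N_X=3, N_B=0, N_E=3, L=6
Step 3: N_X=9, N_B=0, N_E=9, L=18
Step 4: N_X=27, N_B=0, N_E=27, L=54
Step 5: N_X=81, N_B=0, N_E=81, L=162
Step 6: N_X=243, N_B=0, N_E=243, L=486


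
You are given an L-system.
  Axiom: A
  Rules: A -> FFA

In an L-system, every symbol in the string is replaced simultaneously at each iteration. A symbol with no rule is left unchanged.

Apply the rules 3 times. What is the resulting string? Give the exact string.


Answer: FFFFFFA

Derivation:
Step 0: A
Step 1: FFA
Step 2: FFFFA
Step 3: FFFFFFA


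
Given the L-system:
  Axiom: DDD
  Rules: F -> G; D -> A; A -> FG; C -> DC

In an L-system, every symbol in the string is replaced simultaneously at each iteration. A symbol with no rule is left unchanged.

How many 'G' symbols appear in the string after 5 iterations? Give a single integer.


Answer: 6

Derivation:
Step 0: DDD  (0 'G')
Step 1: AAA  (0 'G')
Step 2: FGFGFG  (3 'G')
Step 3: GGGGGG  (6 'G')
Step 4: GGGGGG  (6 'G')
Step 5: GGGGGG  (6 'G')


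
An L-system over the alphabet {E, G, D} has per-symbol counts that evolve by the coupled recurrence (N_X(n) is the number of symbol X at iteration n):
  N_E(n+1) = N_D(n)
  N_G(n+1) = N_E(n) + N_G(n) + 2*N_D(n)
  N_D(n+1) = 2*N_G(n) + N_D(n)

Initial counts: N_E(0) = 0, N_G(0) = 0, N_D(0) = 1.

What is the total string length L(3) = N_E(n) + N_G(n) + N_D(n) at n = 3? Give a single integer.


Step 0: N_E=0, N_G=0, N_D=1, L=1
Step 1: N_E=1, N_G=2, N_D=1, L=4
Step 2: N_E=1, N_G=5, N_D=5, L=11
Step 3: N_E=5, N_G=16, N_D=15, L=36

Answer: 36


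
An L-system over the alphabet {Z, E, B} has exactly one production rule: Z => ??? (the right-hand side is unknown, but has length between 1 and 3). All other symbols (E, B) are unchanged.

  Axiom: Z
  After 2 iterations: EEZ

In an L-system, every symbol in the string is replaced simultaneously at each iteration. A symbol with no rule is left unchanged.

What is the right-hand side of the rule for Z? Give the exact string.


Trying Z => EZ:
  Step 0: Z
  Step 1: EZ
  Step 2: EEZ
Matches the given result.

Answer: EZ


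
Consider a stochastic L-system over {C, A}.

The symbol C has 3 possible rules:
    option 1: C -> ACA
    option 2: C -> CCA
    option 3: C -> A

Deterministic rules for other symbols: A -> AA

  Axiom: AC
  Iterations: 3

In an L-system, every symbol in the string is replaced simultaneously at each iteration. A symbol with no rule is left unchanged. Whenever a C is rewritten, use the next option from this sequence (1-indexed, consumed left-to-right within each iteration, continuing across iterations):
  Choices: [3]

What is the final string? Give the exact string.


Step 0: AC
Step 1: AAA  (used choices [3])
Step 2: AAAAAA  (used choices [])
Step 3: AAAAAAAAAAAA  (used choices [])

Answer: AAAAAAAAAAAA


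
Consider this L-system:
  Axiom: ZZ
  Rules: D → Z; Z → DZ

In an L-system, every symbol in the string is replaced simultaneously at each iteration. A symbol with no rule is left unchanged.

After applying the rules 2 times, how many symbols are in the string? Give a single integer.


Step 0: length = 2
Step 1: length = 4
Step 2: length = 6

Answer: 6


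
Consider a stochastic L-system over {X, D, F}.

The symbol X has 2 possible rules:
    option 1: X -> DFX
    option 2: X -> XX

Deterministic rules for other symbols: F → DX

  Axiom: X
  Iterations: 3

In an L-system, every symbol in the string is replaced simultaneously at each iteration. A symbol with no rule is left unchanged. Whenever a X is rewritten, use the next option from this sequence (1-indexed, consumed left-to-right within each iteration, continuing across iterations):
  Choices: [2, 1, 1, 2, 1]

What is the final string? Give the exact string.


Answer: DDXXXDDXDFX

Derivation:
Step 0: X
Step 1: XX  (used choices [2])
Step 2: DFXDFX  (used choices [1, 1])
Step 3: DDXXXDDXDFX  (used choices [2, 1])


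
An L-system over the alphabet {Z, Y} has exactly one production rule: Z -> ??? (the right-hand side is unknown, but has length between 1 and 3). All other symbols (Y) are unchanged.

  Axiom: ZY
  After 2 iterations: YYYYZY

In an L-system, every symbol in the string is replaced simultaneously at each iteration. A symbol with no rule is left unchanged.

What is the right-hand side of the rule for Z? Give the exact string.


Answer: YYZ

Derivation:
Trying Z -> YYZ:
  Step 0: ZY
  Step 1: YYZY
  Step 2: YYYYZY
Matches the given result.


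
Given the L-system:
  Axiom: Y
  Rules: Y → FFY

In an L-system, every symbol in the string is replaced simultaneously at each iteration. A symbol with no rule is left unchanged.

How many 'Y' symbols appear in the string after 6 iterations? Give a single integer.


Step 0: Y  (1 'Y')
Step 1: FFY  (1 'Y')
Step 2: FFFFY  (1 'Y')
Step 3: FFFFFFY  (1 'Y')
Step 4: FFFFFFFFY  (1 'Y')
Step 5: FFFFFFFFFFY  (1 'Y')
Step 6: FFFFFFFFFFFFY  (1 'Y')

Answer: 1


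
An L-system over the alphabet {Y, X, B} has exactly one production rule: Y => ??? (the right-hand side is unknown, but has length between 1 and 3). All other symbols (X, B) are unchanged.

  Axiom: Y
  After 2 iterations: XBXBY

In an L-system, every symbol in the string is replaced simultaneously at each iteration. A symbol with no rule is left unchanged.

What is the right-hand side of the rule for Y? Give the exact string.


Trying Y => XBY:
  Step 0: Y
  Step 1: XBY
  Step 2: XBXBY
Matches the given result.

Answer: XBY


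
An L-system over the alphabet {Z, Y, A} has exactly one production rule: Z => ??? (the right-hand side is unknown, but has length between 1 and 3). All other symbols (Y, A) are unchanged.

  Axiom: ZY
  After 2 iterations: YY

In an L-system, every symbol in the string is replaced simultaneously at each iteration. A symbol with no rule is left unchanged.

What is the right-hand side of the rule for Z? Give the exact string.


Trying Z => Y:
  Step 0: ZY
  Step 1: YY
  Step 2: YY
Matches the given result.

Answer: Y


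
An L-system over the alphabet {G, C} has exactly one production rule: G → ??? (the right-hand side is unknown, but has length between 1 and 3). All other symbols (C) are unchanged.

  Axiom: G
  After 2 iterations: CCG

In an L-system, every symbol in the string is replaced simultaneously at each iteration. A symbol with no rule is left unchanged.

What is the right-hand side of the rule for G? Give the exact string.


Trying G → CG:
  Step 0: G
  Step 1: CG
  Step 2: CCG
Matches the given result.

Answer: CG


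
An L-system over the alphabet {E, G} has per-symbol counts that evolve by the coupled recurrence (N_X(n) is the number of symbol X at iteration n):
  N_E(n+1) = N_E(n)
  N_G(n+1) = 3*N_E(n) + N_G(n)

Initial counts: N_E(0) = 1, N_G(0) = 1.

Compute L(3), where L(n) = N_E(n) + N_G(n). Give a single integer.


Answer: 11

Derivation:
Step 0: N_E=1, N_G=1, L=2
Step 1: N_E=1, N_G=4, L=5
Step 2: N_E=1, N_G=7, L=8
Step 3: N_E=1, N_G=10, L=11


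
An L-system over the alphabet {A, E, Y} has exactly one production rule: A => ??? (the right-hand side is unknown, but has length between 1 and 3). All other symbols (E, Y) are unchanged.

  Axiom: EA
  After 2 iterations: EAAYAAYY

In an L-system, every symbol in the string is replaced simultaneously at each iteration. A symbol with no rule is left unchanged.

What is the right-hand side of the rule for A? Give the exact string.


Answer: AAY

Derivation:
Trying A => AAY:
  Step 0: EA
  Step 1: EAAY
  Step 2: EAAYAAYY
Matches the given result.


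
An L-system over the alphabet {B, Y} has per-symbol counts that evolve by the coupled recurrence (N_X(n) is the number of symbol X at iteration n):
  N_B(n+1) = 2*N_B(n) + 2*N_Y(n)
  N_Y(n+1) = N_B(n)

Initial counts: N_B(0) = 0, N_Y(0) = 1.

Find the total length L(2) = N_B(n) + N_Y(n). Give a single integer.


Answer: 6

Derivation:
Step 0: N_B=0, N_Y=1, L=1
Step 1: N_B=2, N_Y=0, L=2
Step 2: N_B=4, N_Y=2, L=6


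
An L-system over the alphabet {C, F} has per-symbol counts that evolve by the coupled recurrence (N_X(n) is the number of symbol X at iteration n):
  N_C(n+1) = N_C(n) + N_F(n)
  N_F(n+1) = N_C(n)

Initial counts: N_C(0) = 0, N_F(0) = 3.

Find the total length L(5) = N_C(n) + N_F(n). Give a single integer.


Step 0: N_C=0, N_F=3, L=3
Step 1: N_C=3, N_F=0, L=3
Step 2: N_C=3, N_F=3, L=6
Step 3: N_C=6, N_F=3, L=9
Step 4: N_C=9, N_F=6, L=15
Step 5: N_C=15, N_F=9, L=24

Answer: 24


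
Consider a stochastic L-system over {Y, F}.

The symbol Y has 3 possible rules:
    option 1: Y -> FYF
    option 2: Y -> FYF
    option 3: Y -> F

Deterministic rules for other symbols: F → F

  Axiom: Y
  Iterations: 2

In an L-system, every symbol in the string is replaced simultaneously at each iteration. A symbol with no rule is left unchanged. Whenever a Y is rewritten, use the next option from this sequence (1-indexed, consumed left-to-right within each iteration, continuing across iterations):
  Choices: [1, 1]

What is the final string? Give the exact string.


Answer: FFYFF

Derivation:
Step 0: Y
Step 1: FYF  (used choices [1])
Step 2: FFYFF  (used choices [1])


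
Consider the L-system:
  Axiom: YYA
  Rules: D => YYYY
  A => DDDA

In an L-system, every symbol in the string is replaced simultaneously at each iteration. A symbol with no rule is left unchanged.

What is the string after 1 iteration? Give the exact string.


Step 0: YYA
Step 1: YYDDDA

Answer: YYDDDA


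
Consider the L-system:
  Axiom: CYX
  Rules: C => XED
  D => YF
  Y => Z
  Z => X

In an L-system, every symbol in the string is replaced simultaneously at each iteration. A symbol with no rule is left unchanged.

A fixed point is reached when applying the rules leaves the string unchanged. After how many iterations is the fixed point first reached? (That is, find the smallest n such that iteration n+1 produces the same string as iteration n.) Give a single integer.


Answer: 4

Derivation:
Step 0: CYX
Step 1: XEDZX
Step 2: XEYFXX
Step 3: XEZFXX
Step 4: XEXFXX
Step 5: XEXFXX  (unchanged — fixed point at step 4)


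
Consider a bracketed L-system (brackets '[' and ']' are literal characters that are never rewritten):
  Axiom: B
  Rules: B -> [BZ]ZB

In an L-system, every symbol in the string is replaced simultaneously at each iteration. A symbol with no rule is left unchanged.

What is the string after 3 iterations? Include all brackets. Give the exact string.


Step 0: B
Step 1: [BZ]ZB
Step 2: [[BZ]ZBZ]Z[BZ]ZB
Step 3: [[[BZ]ZBZ]Z[BZ]ZBZ]Z[[BZ]ZBZ]Z[BZ]ZB

Answer: [[[BZ]ZBZ]Z[BZ]ZBZ]Z[[BZ]ZBZ]Z[BZ]ZB


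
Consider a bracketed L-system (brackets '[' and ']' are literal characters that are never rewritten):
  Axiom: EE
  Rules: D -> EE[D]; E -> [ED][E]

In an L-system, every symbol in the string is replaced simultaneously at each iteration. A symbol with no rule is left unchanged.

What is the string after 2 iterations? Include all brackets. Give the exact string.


Step 0: EE
Step 1: [ED][E][ED][E]
Step 2: [[ED][E]EE[D]][[ED][E]][[ED][E]EE[D]][[ED][E]]

Answer: [[ED][E]EE[D]][[ED][E]][[ED][E]EE[D]][[ED][E]]


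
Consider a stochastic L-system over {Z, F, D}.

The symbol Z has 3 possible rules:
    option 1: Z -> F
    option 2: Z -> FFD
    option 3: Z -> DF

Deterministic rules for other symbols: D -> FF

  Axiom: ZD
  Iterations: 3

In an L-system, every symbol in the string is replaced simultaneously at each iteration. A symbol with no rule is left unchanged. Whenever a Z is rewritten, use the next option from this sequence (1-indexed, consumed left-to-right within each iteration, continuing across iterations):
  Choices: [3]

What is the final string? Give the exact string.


Step 0: ZD
Step 1: DFFF  (used choices [3])
Step 2: FFFFF  (used choices [])
Step 3: FFFFF  (used choices [])

Answer: FFFFF


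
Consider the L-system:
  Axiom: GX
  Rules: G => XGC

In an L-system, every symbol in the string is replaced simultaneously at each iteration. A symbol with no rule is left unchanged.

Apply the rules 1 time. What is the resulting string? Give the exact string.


Step 0: GX
Step 1: XGCX

Answer: XGCX


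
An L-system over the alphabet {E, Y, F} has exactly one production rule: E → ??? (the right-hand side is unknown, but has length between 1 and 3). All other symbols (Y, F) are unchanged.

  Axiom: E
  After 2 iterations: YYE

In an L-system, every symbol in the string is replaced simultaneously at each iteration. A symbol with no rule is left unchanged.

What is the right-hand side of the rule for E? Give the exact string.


Answer: YE

Derivation:
Trying E → YE:
  Step 0: E
  Step 1: YE
  Step 2: YYE
Matches the given result.


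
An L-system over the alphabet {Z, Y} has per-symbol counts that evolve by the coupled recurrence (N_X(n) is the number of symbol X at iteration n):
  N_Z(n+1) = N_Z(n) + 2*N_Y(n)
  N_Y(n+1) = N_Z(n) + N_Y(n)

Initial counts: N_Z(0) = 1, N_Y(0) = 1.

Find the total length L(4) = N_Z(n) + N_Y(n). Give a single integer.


Step 0: N_Z=1, N_Y=1, L=2
Step 1: N_Z=3, N_Y=2, L=5
Step 2: N_Z=7, N_Y=5, L=12
Step 3: N_Z=17, N_Y=12, L=29
Step 4: N_Z=41, N_Y=29, L=70

Answer: 70


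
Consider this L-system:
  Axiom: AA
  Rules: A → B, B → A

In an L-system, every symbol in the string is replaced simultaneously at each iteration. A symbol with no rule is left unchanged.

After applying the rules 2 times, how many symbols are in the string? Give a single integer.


Step 0: length = 2
Step 1: length = 2
Step 2: length = 2

Answer: 2


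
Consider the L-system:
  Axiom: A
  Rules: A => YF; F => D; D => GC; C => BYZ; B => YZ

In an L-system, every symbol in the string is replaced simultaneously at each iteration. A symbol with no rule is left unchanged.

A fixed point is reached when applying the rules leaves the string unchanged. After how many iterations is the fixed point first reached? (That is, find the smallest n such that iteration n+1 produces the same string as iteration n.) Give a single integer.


Answer: 5

Derivation:
Step 0: A
Step 1: YF
Step 2: YD
Step 3: YGC
Step 4: YGBYZ
Step 5: YGYZYZ
Step 6: YGYZYZ  (unchanged — fixed point at step 5)


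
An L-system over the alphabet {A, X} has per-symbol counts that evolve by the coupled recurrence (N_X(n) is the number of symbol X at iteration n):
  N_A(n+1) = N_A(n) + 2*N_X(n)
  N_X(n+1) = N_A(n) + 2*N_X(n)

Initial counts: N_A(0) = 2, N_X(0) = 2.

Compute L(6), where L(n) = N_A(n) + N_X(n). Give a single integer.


Step 0: N_A=2, N_X=2, L=4
Step 1: N_A=6, N_X=6, L=12
Step 2: N_A=18, N_X=18, L=36
Step 3: N_A=54, N_X=54, L=108
Step 4: N_A=162, N_X=162, L=324
Step 5: N_A=486, N_X=486, L=972
Step 6: N_A=1458, N_X=1458, L=2916

Answer: 2916


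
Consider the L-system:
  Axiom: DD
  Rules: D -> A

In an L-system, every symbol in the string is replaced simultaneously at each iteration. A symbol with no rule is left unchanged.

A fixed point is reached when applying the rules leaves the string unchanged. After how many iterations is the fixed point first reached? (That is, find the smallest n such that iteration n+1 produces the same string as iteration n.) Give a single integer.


Step 0: DD
Step 1: AA
Step 2: AA  (unchanged — fixed point at step 1)

Answer: 1


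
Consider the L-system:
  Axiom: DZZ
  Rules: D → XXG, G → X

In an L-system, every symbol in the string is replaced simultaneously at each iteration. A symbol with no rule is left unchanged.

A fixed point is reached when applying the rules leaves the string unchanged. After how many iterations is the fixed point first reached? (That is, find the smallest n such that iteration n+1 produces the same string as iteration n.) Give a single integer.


Step 0: DZZ
Step 1: XXGZZ
Step 2: XXXZZ
Step 3: XXXZZ  (unchanged — fixed point at step 2)

Answer: 2


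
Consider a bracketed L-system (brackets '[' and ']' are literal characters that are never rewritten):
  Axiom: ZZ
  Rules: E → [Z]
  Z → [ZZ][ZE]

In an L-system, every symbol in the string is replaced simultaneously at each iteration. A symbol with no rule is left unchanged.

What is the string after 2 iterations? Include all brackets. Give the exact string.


Answer: [[ZZ][ZE][ZZ][ZE]][[ZZ][ZE][Z]][[ZZ][ZE][ZZ][ZE]][[ZZ][ZE][Z]]

Derivation:
Step 0: ZZ
Step 1: [ZZ][ZE][ZZ][ZE]
Step 2: [[ZZ][ZE][ZZ][ZE]][[ZZ][ZE][Z]][[ZZ][ZE][ZZ][ZE]][[ZZ][ZE][Z]]


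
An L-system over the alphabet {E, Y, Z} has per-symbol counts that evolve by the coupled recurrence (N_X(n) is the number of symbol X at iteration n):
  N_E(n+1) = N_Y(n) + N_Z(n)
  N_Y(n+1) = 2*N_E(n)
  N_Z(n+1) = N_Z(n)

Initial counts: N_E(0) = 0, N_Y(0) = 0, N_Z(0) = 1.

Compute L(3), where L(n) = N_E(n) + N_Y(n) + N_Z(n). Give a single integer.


Answer: 6

Derivation:
Step 0: N_E=0, N_Y=0, N_Z=1, L=1
Step 1: N_E=1, N_Y=0, N_Z=1, L=2
Step 2: N_E=1, N_Y=2, N_Z=1, L=4
Step 3: N_E=3, N_Y=2, N_Z=1, L=6


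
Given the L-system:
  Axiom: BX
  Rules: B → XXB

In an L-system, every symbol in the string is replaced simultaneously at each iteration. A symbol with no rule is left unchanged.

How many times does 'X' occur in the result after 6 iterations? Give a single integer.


Step 0: BX  (1 'X')
Step 1: XXBX  (3 'X')
Step 2: XXXXBX  (5 'X')
Step 3: XXXXXXBX  (7 'X')
Step 4: XXXXXXXXBX  (9 'X')
Step 5: XXXXXXXXXXBX  (11 'X')
Step 6: XXXXXXXXXXXXBX  (13 'X')

Answer: 13


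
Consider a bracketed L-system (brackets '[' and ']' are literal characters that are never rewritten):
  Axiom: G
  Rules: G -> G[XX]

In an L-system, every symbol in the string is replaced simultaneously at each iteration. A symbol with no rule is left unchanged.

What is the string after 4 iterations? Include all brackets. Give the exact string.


Step 0: G
Step 1: G[XX]
Step 2: G[XX][XX]
Step 3: G[XX][XX][XX]
Step 4: G[XX][XX][XX][XX]

Answer: G[XX][XX][XX][XX]


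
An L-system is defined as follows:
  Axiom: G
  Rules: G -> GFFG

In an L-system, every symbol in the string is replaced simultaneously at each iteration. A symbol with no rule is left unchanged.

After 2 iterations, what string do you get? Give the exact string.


Answer: GFFGFFGFFG

Derivation:
Step 0: G
Step 1: GFFG
Step 2: GFFGFFGFFG


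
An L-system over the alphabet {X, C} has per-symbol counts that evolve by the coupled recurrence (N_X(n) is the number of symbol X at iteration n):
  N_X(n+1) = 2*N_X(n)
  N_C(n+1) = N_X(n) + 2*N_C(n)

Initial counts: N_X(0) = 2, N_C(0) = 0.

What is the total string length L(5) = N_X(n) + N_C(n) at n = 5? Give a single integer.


Answer: 224

Derivation:
Step 0: N_X=2, N_C=0, L=2
Step 1: N_X=4, N_C=2, L=6
Step 2: N_X=8, N_C=8, L=16
Step 3: N_X=16, N_C=24, L=40
Step 4: N_X=32, N_C=64, L=96
Step 5: N_X=64, N_C=160, L=224


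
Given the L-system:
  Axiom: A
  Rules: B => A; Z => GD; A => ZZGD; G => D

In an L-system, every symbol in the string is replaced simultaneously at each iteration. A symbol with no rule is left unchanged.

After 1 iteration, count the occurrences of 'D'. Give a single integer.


Answer: 1

Derivation:
Step 0: A  (0 'D')
Step 1: ZZGD  (1 'D')


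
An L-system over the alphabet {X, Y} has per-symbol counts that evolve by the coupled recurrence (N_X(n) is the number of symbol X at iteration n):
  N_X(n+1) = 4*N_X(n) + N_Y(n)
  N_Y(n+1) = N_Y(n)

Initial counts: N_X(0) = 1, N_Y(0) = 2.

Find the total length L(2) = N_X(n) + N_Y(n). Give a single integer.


Answer: 28

Derivation:
Step 0: N_X=1, N_Y=2, L=3
Step 1: N_X=6, N_Y=2, L=8
Step 2: N_X=26, N_Y=2, L=28


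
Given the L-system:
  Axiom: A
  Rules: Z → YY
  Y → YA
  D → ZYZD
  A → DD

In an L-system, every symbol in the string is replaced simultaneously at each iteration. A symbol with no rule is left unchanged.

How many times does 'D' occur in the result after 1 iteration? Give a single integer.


Answer: 2

Derivation:
Step 0: A  (0 'D')
Step 1: DD  (2 'D')


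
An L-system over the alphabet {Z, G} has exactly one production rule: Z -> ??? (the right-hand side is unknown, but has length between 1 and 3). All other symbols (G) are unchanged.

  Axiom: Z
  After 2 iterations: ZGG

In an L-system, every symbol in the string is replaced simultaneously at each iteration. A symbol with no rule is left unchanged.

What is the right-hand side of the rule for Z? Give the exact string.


Trying Z -> ZG:
  Step 0: Z
  Step 1: ZG
  Step 2: ZGG
Matches the given result.

Answer: ZG


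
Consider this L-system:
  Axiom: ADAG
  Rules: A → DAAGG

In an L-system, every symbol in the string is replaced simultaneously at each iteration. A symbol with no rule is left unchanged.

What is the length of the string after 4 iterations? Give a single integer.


Step 0: length = 4
Step 1: length = 12
Step 2: length = 28
Step 3: length = 60
Step 4: length = 124

Answer: 124


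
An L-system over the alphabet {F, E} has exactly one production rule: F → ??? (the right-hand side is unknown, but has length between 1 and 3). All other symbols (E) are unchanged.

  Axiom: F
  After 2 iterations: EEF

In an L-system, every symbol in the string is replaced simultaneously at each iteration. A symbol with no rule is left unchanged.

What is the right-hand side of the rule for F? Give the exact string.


Trying F → EF:
  Step 0: F
  Step 1: EF
  Step 2: EEF
Matches the given result.

Answer: EF
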